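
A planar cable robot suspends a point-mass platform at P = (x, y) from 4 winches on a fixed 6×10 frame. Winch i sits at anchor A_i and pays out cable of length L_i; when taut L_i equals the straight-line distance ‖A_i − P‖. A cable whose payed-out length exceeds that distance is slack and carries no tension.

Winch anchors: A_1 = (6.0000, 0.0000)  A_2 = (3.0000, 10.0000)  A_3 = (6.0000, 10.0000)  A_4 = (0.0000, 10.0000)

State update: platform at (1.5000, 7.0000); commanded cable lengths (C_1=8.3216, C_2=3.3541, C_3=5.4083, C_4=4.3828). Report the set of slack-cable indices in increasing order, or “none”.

cable 1: √((4.5000)²+(-7.0000)²)=8.3217, C_1=8.3216: taut
cable 2: √((1.5000)²+(3.0000)²)=3.3541, C_2=3.3541: taut
cable 3: √((4.5000)²+(3.0000)²)=5.4083, C_3=5.4083: taut
cable 4: √((-1.5000)²+(3.0000)²)=3.3541, C_4=4.3828: slack

4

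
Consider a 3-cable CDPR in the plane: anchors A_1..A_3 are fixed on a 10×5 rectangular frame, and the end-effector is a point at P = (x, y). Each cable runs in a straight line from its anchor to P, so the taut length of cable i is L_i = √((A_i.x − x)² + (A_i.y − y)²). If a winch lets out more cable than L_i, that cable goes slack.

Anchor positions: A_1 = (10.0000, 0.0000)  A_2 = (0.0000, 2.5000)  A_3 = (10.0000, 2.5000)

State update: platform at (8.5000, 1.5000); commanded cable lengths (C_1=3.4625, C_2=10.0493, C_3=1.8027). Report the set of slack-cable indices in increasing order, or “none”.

i=1: geometric 2.1213 vs commanded 3.4625 ⇒ slack
i=2: geometric 8.5586 vs commanded 10.0493 ⇒ slack
i=3: geometric 1.8028 vs commanded 1.8027 ⇒ taut

1, 2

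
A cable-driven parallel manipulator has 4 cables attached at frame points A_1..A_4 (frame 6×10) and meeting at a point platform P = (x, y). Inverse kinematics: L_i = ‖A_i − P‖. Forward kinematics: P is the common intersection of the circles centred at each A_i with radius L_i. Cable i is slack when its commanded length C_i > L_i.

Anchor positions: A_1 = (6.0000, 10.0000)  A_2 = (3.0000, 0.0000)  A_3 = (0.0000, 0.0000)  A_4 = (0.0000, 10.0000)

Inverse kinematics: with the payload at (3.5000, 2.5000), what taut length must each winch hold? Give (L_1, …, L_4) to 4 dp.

cable 1: Δx=2.5000, Δy=7.5000; L_1 = √(Δx²+Δy²) = 7.9057
cable 2: Δx=-0.5000, Δy=-2.5000; L_2 = √(Δx²+Δy²) = 2.5495
cable 3: Δx=-3.5000, Δy=-2.5000; L_3 = √(Δx²+Δy²) = 4.3012
cable 4: Δx=-3.5000, Δy=7.5000; L_4 = √(Δx²+Δy²) = 8.2765

(7.9057, 2.5495, 4.3012, 8.2765)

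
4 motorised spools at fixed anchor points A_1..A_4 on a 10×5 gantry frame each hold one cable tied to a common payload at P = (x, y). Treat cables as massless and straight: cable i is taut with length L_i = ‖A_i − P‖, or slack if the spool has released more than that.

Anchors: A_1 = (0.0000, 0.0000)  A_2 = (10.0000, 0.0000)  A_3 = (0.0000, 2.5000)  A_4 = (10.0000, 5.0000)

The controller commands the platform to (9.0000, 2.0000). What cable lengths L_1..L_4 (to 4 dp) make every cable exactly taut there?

cable 1: Δx=-9.0000, Δy=-2.0000; L_1 = √(Δx²+Δy²) = 9.2195
cable 2: Δx=1.0000, Δy=-2.0000; L_2 = √(Δx²+Δy²) = 2.2361
cable 3: Δx=-9.0000, Δy=0.5000; L_3 = √(Δx²+Δy²) = 9.0139
cable 4: Δx=1.0000, Δy=3.0000; L_4 = √(Δx²+Δy²) = 3.1623

(9.2195, 2.2361, 9.0139, 3.1623)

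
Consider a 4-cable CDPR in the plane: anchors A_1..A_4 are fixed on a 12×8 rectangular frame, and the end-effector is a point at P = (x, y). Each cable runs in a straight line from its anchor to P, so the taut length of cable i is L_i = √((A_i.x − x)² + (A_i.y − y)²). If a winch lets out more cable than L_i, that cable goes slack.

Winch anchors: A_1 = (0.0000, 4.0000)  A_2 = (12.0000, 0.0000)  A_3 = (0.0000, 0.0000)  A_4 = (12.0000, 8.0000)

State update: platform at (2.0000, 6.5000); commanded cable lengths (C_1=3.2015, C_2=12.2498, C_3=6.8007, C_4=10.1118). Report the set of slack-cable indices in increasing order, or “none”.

cable 1: √((-2.0000)²+(-2.5000)²)=3.2016, C_1=3.2015: taut
cable 2: √((10.0000)²+(-6.5000)²)=11.9269, C_2=12.2498: slack
cable 3: √((-2.0000)²+(-6.5000)²)=6.8007, C_3=6.8007: taut
cable 4: √((10.0000)²+(1.5000)²)=10.1119, C_4=10.1118: taut

2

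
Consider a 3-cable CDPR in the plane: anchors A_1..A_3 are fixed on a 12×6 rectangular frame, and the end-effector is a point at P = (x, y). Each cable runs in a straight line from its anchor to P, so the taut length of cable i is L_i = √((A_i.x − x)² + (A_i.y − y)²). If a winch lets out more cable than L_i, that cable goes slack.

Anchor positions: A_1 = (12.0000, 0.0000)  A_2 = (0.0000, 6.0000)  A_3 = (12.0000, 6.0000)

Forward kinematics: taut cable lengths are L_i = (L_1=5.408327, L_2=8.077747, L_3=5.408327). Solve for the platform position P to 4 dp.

(7.5000, 3.0000)

each cable: (A_i−P)·(A_i−P) = L_i²; let k_i = ‖A_i‖²−L_i²
k_1 = 144.0000+0.0000−29.2500 = 114.7500
row 1: 24.0000x − 12.0000y = 144.0000  (k_2=-29.2500)
row 2: 0.0000x − 12.0000y = -36.0000  (k_3=150.7500)
Cramer on rows 1–2 → x = 7.5000, y = 3.0000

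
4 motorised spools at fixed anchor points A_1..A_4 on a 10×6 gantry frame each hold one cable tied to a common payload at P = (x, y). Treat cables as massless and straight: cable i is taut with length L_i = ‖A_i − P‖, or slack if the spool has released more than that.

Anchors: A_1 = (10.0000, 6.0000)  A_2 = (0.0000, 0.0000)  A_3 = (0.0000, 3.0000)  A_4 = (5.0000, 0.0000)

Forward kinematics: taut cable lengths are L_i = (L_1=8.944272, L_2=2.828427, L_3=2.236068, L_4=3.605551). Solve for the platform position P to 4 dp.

(2.0000, 2.0000)

circle eqns → linear via eq_j − eq_1; set q_j = A_j·A_j − L_j²
q_1 = 100.0000+36.0000−80.0000 = 56.0000
20.0000·x + 12.0000·y = q_1−q_2 = 64.0000
20.0000·x + 6.0000·y = q_1−q_3 = 52.0000
10.0000·x + 12.0000·y = q_1−q_4 = 44.0000
solve first two rows → x=2.0000, y=2.0000
check cable 4: ‖A_4−P‖² = 13.0000 ≈ L_4² = 13.0000 ✓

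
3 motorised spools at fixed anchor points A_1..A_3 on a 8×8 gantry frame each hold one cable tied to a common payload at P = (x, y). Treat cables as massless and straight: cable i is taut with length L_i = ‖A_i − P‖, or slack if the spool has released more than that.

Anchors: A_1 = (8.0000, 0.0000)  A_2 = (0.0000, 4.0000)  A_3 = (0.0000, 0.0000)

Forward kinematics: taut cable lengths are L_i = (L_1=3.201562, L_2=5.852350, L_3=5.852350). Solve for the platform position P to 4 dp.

(5.5000, 2.0000)

expand ‖A_i−P‖²=L_i² and subtract eq 1 (c_i ≔ ‖A_i‖²−L_i²)
c_1 = 64.0000+0.0000−10.2500 = 53.7500
eq1−eq2 → [16.0000  -8.0000]·P = 72.0000
eq1−eq3 → [16.0000  0.0000]·P = 88.0000
2×2 solve → P = (5.5000, 2.0000)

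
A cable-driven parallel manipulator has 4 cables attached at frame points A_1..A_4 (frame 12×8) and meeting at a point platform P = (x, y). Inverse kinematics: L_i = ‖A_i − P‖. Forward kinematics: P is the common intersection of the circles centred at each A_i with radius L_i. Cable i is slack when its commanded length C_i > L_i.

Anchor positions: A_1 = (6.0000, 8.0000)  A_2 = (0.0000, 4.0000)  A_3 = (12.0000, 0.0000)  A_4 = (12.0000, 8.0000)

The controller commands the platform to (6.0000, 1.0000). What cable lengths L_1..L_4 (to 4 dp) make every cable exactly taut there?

(7.0000, 6.7082, 6.0828, 9.2195)

cable 1: Δx=0.0000, Δy=7.0000; L_1 = √(Δx²+Δy²) = 7.0000
cable 2: Δx=-6.0000, Δy=3.0000; L_2 = √(Δx²+Δy²) = 6.7082
cable 3: Δx=6.0000, Δy=-1.0000; L_3 = √(Δx²+Δy²) = 6.0828
cable 4: Δx=6.0000, Δy=7.0000; L_4 = √(Δx²+Δy²) = 9.2195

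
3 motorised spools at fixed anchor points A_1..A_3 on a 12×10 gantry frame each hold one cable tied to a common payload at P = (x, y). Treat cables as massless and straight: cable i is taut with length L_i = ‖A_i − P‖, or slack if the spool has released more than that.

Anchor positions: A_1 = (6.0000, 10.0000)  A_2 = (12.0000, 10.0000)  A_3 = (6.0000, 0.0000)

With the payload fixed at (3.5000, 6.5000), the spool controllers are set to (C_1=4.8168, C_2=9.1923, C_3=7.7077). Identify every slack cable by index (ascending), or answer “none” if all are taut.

cable 1: L_1 = ‖A_1−P‖ = 4.3012;  C_1 = 4.8168 → slack
cable 2: L_2 = ‖A_2−P‖ = 9.1924;  C_2 = 9.1923 → taut
cable 3: L_3 = ‖A_3−P‖ = 6.9642;  C_3 = 7.7077 → slack

1, 3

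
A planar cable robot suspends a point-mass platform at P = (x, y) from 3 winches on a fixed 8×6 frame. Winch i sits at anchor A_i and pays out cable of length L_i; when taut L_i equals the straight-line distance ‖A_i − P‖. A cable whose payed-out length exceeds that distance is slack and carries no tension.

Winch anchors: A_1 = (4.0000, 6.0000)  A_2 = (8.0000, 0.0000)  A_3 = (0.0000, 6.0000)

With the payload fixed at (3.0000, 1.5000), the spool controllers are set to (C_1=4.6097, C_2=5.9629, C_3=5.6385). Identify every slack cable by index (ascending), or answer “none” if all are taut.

2, 3

cable 1: L_1 = ‖A_1−P‖ = 4.6098;  C_1 = 4.6097 → taut
cable 2: L_2 = ‖A_2−P‖ = 5.2202;  C_2 = 5.9629 → slack
cable 3: L_3 = ‖A_3−P‖ = 5.4083;  C_3 = 5.6385 → slack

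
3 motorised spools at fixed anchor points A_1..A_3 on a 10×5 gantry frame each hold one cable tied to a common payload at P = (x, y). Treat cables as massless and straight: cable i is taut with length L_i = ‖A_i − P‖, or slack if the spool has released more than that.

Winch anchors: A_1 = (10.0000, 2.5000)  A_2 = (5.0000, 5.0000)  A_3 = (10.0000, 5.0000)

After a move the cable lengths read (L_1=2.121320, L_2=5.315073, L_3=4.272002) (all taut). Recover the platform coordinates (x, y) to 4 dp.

each cable: (A_i−P)·(A_i−P) = L_i²; let q_i = ‖A_i‖²−L_i²
q_1 = 100.0000+6.2500−4.5000 = 101.7500
row 1: 10.0000x − 5.0000y = 80.0000  (q_2=21.7500)
row 2: 0.0000x − 5.0000y = -5.0000  (q_3=106.7500)
Cramer on rows 1–2 → x = 8.5000, y = 1.0000

(8.5000, 1.0000)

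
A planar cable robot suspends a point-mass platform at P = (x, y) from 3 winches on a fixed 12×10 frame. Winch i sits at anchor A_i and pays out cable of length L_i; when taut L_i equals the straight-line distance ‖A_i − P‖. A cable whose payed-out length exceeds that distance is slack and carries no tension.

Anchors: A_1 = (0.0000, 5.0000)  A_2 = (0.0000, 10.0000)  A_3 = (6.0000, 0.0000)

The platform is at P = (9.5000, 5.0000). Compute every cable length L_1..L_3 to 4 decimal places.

L_1 = √((0.0000−9.5000)² + (5.0000−5.0000)²) = 9.5000
L_2 = √((0.0000−9.5000)² + (10.0000−5.0000)²) = 10.7355
L_3 = √((6.0000−9.5000)² + (0.0000−5.0000)²) = 6.1033

(9.5000, 10.7355, 6.1033)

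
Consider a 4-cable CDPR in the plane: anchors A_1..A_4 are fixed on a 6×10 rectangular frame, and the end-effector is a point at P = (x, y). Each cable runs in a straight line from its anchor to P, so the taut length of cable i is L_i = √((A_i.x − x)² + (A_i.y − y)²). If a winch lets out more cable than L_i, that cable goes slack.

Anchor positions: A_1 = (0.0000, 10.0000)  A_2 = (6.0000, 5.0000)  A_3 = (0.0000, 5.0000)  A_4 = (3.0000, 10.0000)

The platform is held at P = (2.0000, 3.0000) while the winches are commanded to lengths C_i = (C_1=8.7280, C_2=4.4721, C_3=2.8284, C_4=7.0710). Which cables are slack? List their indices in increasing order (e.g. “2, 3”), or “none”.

cable 1: √((-2.0000)²+(7.0000)²)=7.2801, C_1=8.7280: slack
cable 2: √((4.0000)²+(2.0000)²)=4.4721, C_2=4.4721: taut
cable 3: √((-2.0000)²+(2.0000)²)=2.8284, C_3=2.8284: taut
cable 4: √((1.0000)²+(7.0000)²)=7.0711, C_4=7.0710: taut

1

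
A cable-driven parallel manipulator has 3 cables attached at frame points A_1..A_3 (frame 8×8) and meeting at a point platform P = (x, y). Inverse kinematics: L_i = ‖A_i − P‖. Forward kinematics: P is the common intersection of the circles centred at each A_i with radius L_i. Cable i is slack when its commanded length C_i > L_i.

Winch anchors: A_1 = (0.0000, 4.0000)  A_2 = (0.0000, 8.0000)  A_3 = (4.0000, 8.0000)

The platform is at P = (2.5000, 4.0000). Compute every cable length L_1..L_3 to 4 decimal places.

(2.5000, 4.7170, 4.2720)

L_1: Δ = A_1−P = (-2.5000, 0.0000) → ‖Δ‖ = √6.2500 = 2.5000
L_2: Δ = A_2−P = (-2.5000, 4.0000) → ‖Δ‖ = √22.2500 = 4.7170
L_3: Δ = A_3−P = (1.5000, 4.0000) → ‖Δ‖ = √18.2500 = 4.2720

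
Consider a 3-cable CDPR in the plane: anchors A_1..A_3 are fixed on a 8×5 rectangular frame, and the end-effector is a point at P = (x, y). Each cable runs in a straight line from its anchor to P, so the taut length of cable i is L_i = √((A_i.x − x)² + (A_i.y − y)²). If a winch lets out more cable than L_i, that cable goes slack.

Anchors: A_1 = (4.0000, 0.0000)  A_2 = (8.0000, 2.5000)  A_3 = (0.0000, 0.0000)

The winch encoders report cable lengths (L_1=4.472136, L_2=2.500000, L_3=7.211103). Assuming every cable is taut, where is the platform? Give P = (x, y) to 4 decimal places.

each cable: (A_i−P)·(A_i−P) = L_i²; let k_i = ‖A_i‖²−L_i²
k_1 = 16.0000+0.0000−20.0000 = -4.0000
row 1: -8.0000x − 5.0000y = -68.0000  (k_2=64.0000)
row 2: 8.0000x + 0.0000y = 48.0000  (k_3=-52.0000)
Cramer on rows 1–2 → x = 6.0000, y = 4.0000

(6.0000, 4.0000)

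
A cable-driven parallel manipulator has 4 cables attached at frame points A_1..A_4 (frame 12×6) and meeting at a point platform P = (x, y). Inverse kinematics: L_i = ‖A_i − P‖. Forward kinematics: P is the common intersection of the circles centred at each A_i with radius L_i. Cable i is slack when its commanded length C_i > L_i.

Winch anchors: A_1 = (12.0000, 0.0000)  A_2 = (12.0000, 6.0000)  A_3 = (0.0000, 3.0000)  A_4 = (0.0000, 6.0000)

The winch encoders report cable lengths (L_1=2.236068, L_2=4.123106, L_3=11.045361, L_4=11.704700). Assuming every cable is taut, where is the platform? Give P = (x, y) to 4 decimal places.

(11.0000, 2.0000)

each cable: (A_i−P)·(A_i−P) = L_i²; let c_i = ‖A_i‖²−L_i²
c_1 = 144.0000+0.0000−5.0000 = 139.0000
row 1: 0.0000x − 12.0000y = -24.0000  (c_2=163.0000)
row 2: 24.0000x − 6.0000y = 252.0000  (c_3=-113.0000)
row 3: 24.0000x − 12.0000y = 240.0000  (c_4=-101.0000)
Cramer on rows 1–2 → x = 11.0000, y = 2.0000
check cable 4: ‖A_4−P‖² = 137.0000 ≈ L_4² = 137.0000 ✓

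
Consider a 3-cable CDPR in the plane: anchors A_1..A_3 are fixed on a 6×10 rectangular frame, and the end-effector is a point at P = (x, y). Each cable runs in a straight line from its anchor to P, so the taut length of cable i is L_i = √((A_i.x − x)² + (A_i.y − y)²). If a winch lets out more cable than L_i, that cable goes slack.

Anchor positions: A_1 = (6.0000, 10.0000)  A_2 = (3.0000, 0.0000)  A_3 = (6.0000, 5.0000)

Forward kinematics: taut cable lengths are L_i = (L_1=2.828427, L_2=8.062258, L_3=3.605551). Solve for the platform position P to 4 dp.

(4.0000, 8.0000)

expand ‖A_i−P‖²=L_i² and subtract eq 1 (k_i ≔ ‖A_i‖²−L_i²)
k_1 = 36.0000+100.0000−8.0000 = 128.0000
eq1−eq2 → [6.0000  20.0000]·P = 184.0000
eq1−eq3 → [0.0000  10.0000]·P = 80.0000
2×2 solve → P = (4.0000, 8.0000)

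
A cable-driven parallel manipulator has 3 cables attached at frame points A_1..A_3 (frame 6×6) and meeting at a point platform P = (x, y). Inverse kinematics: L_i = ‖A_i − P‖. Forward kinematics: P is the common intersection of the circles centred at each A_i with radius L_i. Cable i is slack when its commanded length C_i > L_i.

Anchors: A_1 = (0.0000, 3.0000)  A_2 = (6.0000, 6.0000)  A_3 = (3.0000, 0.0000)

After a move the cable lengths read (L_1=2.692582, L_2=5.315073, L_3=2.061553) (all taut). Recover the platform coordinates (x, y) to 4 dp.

(2.5000, 2.0000)

circle eqns → linear via eq_j − eq_1; set q_j = A_j·A_j − L_j²
q_1 = 0.0000+9.0000−7.2500 = 1.7500
-12.0000·x − 6.0000·y = q_1−q_2 = -42.0000
-6.0000·x + 6.0000·y = q_1−q_3 = -3.0000
solve first two rows → x=2.5000, y=2.0000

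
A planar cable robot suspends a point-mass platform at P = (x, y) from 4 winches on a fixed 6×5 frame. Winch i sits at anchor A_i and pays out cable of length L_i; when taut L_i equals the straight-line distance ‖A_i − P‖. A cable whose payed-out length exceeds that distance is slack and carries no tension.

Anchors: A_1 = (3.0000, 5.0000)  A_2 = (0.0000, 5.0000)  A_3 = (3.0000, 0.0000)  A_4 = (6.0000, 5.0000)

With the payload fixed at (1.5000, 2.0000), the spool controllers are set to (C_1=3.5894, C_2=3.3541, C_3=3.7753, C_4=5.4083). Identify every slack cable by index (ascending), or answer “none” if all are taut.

1, 3

cable 1: L_1 = ‖A_1−P‖ = 3.3541;  C_1 = 3.5894 → slack
cable 2: L_2 = ‖A_2−P‖ = 3.3541;  C_2 = 3.3541 → taut
cable 3: L_3 = ‖A_3−P‖ = 2.5000;  C_3 = 3.7753 → slack
cable 4: L_4 = ‖A_4−P‖ = 5.4083;  C_4 = 5.4083 → taut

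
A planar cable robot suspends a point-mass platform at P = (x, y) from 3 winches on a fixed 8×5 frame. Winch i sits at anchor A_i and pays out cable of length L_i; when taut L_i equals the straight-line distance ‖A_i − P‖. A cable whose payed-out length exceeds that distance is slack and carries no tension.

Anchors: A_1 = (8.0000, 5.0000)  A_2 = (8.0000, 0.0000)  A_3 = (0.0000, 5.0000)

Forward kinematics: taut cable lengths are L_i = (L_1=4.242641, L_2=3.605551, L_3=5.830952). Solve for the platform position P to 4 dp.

(5.0000, 2.0000)

circle eqns → linear via eq_j − eq_1; set q_j = A_j·A_j − L_j²
q_1 = 64.0000+25.0000−18.0000 = 71.0000
0.0000·x + 10.0000·y = q_1−q_2 = 20.0000
16.0000·x + 0.0000·y = q_1−q_3 = 80.0000
solve first two rows → x=5.0000, y=2.0000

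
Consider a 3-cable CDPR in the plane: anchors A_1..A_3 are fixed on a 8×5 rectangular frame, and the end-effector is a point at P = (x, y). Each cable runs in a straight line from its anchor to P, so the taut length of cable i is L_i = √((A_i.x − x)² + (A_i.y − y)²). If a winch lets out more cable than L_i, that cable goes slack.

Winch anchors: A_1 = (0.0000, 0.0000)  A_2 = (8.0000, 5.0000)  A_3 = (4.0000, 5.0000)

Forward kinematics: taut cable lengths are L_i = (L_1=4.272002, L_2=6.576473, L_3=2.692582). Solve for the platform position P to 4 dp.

circle eqns → linear via eq_j − eq_1; set c_j = A_j·A_j − L_j²
c_1 = 0.0000+0.0000−18.2500 = -18.2500
-16.0000·x − 10.0000·y = c_1−c_2 = -64.0000
-8.0000·x − 10.0000·y = c_1−c_3 = -52.0000
solve first two rows → x=1.5000, y=4.0000

(1.5000, 4.0000)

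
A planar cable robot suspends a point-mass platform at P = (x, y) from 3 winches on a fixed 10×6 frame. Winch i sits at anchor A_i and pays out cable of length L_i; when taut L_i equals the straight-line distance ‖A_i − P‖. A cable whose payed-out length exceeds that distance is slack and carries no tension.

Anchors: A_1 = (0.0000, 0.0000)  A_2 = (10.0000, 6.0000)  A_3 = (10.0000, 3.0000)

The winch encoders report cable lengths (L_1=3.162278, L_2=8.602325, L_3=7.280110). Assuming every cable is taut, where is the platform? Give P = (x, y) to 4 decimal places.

expand ‖A_i−P‖²=L_i² and subtract eq 1 (c_i ≔ ‖A_i‖²−L_i²)
c_1 = 0.0000+0.0000−10.0000 = -10.0000
eq1−eq2 → [-20.0000  -12.0000]·P = -72.0000
eq1−eq3 → [-20.0000  -6.0000]·P = -66.0000
2×2 solve → P = (3.0000, 1.0000)

(3.0000, 1.0000)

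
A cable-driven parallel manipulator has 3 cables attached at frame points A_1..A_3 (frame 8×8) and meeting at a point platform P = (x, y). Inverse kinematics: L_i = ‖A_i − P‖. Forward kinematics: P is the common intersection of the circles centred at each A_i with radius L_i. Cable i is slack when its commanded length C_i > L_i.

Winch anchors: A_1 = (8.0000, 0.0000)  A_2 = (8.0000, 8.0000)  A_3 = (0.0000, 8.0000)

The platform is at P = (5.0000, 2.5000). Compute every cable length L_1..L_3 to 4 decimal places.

L_1: Δ = A_1−P = (3.0000, -2.5000) → ‖Δ‖ = √15.2500 = 3.9051
L_2: Δ = A_2−P = (3.0000, 5.5000) → ‖Δ‖ = √39.2500 = 6.2650
L_3: Δ = A_3−P = (-5.0000, 5.5000) → ‖Δ‖ = √55.2500 = 7.4330

(3.9051, 6.2650, 7.4330)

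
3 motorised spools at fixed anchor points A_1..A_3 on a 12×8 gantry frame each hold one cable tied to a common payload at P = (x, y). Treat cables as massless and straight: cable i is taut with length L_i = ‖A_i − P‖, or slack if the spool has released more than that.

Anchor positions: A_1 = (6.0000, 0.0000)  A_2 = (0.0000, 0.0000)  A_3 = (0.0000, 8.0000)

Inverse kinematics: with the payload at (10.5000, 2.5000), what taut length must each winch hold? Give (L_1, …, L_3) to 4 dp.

L_1: Δ = A_1−P = (-4.5000, -2.5000) → ‖Δ‖ = √26.5000 = 5.1478
L_2: Δ = A_2−P = (-10.5000, -2.5000) → ‖Δ‖ = √116.5000 = 10.7935
L_3: Δ = A_3−P = (-10.5000, 5.5000) → ‖Δ‖ = √140.5000 = 11.8533

(5.1478, 10.7935, 11.8533)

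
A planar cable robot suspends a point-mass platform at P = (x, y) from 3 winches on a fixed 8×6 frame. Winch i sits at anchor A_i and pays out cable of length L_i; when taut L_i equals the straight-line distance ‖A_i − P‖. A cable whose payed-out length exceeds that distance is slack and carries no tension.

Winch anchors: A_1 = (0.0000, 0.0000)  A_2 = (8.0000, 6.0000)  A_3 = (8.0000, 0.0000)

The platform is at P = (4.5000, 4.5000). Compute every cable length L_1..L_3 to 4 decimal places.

(6.3640, 3.8079, 5.7009)

L_1 = √((0.0000−4.5000)² + (0.0000−4.5000)²) = 6.3640
L_2 = √((8.0000−4.5000)² + (6.0000−4.5000)²) = 3.8079
L_3 = √((8.0000−4.5000)² + (0.0000−4.5000)²) = 5.7009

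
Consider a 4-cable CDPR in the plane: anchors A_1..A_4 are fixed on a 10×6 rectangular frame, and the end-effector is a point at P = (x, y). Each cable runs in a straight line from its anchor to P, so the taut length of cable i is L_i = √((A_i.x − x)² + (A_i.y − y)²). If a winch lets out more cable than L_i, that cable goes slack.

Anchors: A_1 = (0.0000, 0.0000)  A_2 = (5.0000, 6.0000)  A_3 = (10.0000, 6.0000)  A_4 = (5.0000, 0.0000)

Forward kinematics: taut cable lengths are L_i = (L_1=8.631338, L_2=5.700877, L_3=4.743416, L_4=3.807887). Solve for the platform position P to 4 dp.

(8.5000, 1.5000)

each cable: (A_i−P)·(A_i−P) = L_i²; let q_i = ‖A_i‖²−L_i²
q_1 = 0.0000+0.0000−74.5000 = -74.5000
row 1: -10.0000x − 12.0000y = -103.0000  (q_2=28.5000)
row 2: -20.0000x − 12.0000y = -188.0000  (q_3=113.5000)
row 3: -10.0000x + 0.0000y = -85.0000  (q_4=10.5000)
Cramer on rows 1–2 → x = 8.5000, y = 1.5000
check cable 4: ‖A_4−P‖² = 14.5000 ≈ L_4² = 14.5000 ✓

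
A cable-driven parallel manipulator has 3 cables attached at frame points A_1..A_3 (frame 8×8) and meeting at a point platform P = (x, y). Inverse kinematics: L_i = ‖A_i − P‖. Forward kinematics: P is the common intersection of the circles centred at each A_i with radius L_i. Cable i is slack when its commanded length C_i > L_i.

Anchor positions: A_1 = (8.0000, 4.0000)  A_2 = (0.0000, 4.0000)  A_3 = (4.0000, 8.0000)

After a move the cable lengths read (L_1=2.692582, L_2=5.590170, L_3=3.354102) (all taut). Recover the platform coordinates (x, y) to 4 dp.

each cable: (A_i−P)·(A_i−P) = L_i²; let q_i = ‖A_i‖²−L_i²
q_1 = 64.0000+16.0000−7.2500 = 72.7500
row 1: 16.0000x + 0.0000y = 88.0000  (q_2=-15.2500)
row 2: 8.0000x − 8.0000y = 4.0000  (q_3=68.7500)
Cramer on rows 1–2 → x = 5.5000, y = 5.0000

(5.5000, 5.0000)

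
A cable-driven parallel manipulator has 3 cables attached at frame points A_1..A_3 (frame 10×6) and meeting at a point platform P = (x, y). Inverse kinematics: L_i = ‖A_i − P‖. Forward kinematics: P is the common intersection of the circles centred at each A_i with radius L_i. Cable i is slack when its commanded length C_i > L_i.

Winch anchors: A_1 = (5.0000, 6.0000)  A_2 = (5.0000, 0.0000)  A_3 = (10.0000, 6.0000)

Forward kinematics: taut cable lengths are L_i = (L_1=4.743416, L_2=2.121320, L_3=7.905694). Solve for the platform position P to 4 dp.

expand ‖A_i−P‖²=L_i² and subtract eq 1 (c_i ≔ ‖A_i‖²−L_i²)
c_1 = 25.0000+36.0000−22.5000 = 38.5000
eq1−eq2 → [0.0000  12.0000]·P = 18.0000
eq1−eq3 → [-10.0000  0.0000]·P = -35.0000
2×2 solve → P = (3.5000, 1.5000)

(3.5000, 1.5000)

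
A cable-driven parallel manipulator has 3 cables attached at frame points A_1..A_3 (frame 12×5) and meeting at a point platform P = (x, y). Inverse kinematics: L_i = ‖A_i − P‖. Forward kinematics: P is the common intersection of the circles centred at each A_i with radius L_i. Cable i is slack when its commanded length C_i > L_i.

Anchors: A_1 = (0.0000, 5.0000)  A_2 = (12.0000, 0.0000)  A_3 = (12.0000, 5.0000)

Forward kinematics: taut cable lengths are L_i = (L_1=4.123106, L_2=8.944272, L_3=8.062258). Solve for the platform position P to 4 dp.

(4.0000, 4.0000)

expand ‖A_i−P‖²=L_i² and subtract eq 1 (q_i ≔ ‖A_i‖²−L_i²)
q_1 = 0.0000+25.0000−17.0000 = 8.0000
eq1−eq2 → [-24.0000  10.0000]·P = -56.0000
eq1−eq3 → [-24.0000  0.0000]·P = -96.0000
2×2 solve → P = (4.0000, 4.0000)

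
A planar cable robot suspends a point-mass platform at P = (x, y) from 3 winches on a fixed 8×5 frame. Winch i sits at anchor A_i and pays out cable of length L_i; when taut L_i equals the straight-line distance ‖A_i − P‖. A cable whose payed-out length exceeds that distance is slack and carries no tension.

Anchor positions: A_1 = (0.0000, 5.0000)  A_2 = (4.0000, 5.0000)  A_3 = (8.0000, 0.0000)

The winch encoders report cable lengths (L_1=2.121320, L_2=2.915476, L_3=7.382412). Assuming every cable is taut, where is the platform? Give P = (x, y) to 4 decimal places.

(1.5000, 3.5000)

expand ‖A_i−P‖²=L_i² and subtract eq 1 (c_i ≔ ‖A_i‖²−L_i²)
c_1 = 0.0000+25.0000−4.5000 = 20.5000
eq1−eq2 → [-8.0000  0.0000]·P = -12.0000
eq1−eq3 → [-16.0000  10.0000]·P = 11.0000
2×2 solve → P = (1.5000, 3.5000)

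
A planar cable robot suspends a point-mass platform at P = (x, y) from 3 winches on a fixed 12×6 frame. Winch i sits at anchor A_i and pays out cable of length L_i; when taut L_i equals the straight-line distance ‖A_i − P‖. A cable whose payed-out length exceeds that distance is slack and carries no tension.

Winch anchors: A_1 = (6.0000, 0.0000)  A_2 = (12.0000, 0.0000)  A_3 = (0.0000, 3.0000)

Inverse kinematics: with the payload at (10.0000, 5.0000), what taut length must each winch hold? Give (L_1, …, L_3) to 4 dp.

L_1 = √((6.0000−10.0000)² + (0.0000−5.0000)²) = 6.4031
L_2 = √((12.0000−10.0000)² + (0.0000−5.0000)²) = 5.3852
L_3 = √((0.0000−10.0000)² + (3.0000−5.0000)²) = 10.1980

(6.4031, 5.3852, 10.1980)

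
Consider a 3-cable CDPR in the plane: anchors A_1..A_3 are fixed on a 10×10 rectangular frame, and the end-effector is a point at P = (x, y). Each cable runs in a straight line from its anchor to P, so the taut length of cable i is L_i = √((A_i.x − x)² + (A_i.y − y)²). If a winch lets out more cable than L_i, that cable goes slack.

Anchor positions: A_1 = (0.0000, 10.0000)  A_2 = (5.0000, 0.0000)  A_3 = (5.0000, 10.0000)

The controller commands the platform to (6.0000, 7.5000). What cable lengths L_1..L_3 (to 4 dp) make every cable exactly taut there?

(6.5000, 7.5664, 2.6926)

L_1: Δ = A_1−P = (-6.0000, 2.5000) → ‖Δ‖ = √42.2500 = 6.5000
L_2: Δ = A_2−P = (-1.0000, -7.5000) → ‖Δ‖ = √57.2500 = 7.5664
L_3: Δ = A_3−P = (-1.0000, 2.5000) → ‖Δ‖ = √7.2500 = 2.6926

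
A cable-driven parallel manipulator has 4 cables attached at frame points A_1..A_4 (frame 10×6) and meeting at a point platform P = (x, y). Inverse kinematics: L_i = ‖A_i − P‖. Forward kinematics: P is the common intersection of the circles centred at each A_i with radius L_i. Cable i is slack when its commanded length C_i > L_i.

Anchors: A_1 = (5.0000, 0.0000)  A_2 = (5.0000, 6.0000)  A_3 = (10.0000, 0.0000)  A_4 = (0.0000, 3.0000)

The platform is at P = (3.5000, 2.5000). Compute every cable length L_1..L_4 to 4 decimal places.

(2.9155, 3.8079, 6.9642, 3.5355)

cable 1: Δx=1.5000, Δy=-2.5000; L_1 = √(Δx²+Δy²) = 2.9155
cable 2: Δx=1.5000, Δy=3.5000; L_2 = √(Δx²+Δy²) = 3.8079
cable 3: Δx=6.5000, Δy=-2.5000; L_3 = √(Δx²+Δy²) = 6.9642
cable 4: Δx=-3.5000, Δy=0.5000; L_4 = √(Δx²+Δy²) = 3.5355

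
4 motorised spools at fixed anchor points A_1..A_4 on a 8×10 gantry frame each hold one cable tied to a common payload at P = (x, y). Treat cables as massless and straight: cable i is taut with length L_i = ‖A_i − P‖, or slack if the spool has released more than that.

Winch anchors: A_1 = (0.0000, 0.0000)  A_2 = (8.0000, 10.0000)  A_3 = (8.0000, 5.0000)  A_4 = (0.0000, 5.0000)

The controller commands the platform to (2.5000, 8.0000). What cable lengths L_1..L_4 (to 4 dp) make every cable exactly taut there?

(8.3815, 5.8523, 6.2650, 3.9051)

L_1 = √((0.0000−2.5000)² + (0.0000−8.0000)²) = 8.3815
L_2 = √((8.0000−2.5000)² + (10.0000−8.0000)²) = 5.8523
L_3 = √((8.0000−2.5000)² + (5.0000−8.0000)²) = 6.2650
L_4 = √((0.0000−2.5000)² + (5.0000−8.0000)²) = 3.9051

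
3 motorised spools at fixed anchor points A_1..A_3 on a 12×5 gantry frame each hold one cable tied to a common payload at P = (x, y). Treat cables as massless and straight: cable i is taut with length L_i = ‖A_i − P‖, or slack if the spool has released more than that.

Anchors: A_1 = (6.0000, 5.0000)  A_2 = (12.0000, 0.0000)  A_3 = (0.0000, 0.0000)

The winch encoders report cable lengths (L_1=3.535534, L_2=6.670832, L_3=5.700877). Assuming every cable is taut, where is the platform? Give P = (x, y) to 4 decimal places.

each cable: (A_i−P)·(A_i−P) = L_i²; let k_i = ‖A_i‖²−L_i²
k_1 = 36.0000+25.0000−12.5000 = 48.5000
row 1: -12.0000x + 10.0000y = -51.0000  (k_2=99.5000)
row 2: 12.0000x + 10.0000y = 81.0000  (k_3=-32.5000)
Cramer on rows 1–2 → x = 5.5000, y = 1.5000

(5.5000, 1.5000)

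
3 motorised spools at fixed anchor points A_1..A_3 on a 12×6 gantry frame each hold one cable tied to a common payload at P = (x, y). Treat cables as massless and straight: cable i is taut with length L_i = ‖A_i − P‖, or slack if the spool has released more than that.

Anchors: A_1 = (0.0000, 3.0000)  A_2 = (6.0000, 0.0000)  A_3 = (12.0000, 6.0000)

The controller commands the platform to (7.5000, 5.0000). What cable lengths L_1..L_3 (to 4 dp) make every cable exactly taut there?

cable 1: Δx=-7.5000, Δy=-2.0000; L_1 = √(Δx²+Δy²) = 7.7621
cable 2: Δx=-1.5000, Δy=-5.0000; L_2 = √(Δx²+Δy²) = 5.2202
cable 3: Δx=4.5000, Δy=1.0000; L_3 = √(Δx²+Δy²) = 4.6098

(7.7621, 5.2202, 4.6098)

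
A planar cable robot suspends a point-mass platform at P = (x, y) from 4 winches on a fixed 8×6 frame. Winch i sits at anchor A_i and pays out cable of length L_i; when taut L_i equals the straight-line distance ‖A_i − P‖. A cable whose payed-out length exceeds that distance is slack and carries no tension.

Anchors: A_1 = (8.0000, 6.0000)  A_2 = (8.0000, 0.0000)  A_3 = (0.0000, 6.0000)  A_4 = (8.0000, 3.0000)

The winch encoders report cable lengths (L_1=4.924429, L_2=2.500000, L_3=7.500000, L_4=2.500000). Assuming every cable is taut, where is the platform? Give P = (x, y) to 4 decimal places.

(6.0000, 1.5000)

each cable: (A_i−P)·(A_i−P) = L_i²; let k_i = ‖A_i‖²−L_i²
k_1 = 64.0000+36.0000−24.2500 = 75.7500
row 1: 0.0000x + 12.0000y = 18.0000  (k_2=57.7500)
row 2: 16.0000x + 0.0000y = 96.0000  (k_3=-20.2500)
row 3: 0.0000x + 6.0000y = 9.0000  (k_4=66.7500)
Cramer on rows 1–2 → x = 6.0000, y = 1.5000
check cable 4: ‖A_4−P‖² = 6.2500 ≈ L_4² = 6.2500 ✓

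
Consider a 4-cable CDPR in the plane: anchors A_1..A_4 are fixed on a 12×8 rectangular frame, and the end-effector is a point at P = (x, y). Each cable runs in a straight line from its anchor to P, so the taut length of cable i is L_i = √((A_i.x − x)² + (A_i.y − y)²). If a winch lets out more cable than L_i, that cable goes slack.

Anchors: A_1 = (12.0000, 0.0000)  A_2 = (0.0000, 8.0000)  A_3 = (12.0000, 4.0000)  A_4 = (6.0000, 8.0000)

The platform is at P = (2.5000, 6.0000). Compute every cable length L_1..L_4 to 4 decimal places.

cable 1: Δx=9.5000, Δy=-6.0000; L_1 = √(Δx²+Δy²) = 11.2361
cable 2: Δx=-2.5000, Δy=2.0000; L_2 = √(Δx²+Δy²) = 3.2016
cable 3: Δx=9.5000, Δy=-2.0000; L_3 = √(Δx²+Δy²) = 9.7082
cable 4: Δx=3.5000, Δy=2.0000; L_4 = √(Δx²+Δy²) = 4.0311

(11.2361, 3.2016, 9.7082, 4.0311)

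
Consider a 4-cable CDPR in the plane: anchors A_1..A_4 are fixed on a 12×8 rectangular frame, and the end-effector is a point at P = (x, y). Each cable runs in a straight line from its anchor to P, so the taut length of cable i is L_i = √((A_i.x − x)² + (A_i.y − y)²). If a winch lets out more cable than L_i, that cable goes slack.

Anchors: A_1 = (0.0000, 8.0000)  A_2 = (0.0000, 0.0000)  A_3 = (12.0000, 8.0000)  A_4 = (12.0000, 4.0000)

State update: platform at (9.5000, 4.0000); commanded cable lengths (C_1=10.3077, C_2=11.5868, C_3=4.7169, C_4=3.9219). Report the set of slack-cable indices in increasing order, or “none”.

2, 4

cable 1: L_1 = ‖A_1−P‖ = 10.3078;  C_1 = 10.3077 → taut
cable 2: L_2 = ‖A_2−P‖ = 10.3078;  C_2 = 11.5868 → slack
cable 3: L_3 = ‖A_3−P‖ = 4.7170;  C_3 = 4.7169 → taut
cable 4: L_4 = ‖A_4−P‖ = 2.5000;  C_4 = 3.9219 → slack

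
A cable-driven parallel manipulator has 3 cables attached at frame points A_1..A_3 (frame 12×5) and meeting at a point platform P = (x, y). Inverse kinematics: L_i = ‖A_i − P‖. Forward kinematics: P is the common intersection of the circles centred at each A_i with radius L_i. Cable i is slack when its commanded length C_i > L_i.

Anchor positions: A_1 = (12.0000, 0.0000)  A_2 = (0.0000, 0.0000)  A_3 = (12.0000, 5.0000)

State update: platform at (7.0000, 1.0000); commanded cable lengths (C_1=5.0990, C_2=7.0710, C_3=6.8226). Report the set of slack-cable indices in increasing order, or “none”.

3

cable 1: L_1 = ‖A_1−P‖ = 5.0990;  C_1 = 5.0990 → taut
cable 2: L_2 = ‖A_2−P‖ = 7.0711;  C_2 = 7.0710 → taut
cable 3: L_3 = ‖A_3−P‖ = 6.4031;  C_3 = 6.8226 → slack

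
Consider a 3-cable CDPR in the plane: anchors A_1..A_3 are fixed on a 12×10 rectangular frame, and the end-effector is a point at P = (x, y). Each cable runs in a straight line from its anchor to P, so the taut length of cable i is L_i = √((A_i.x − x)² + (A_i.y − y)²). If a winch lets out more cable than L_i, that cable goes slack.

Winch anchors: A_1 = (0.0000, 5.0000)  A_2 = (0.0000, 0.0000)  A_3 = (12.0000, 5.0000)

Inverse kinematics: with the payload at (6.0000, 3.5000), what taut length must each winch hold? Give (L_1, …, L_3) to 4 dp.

L_1 = √((0.0000−6.0000)² + (5.0000−3.5000)²) = 6.1847
L_2 = √((0.0000−6.0000)² + (0.0000−3.5000)²) = 6.9462
L_3 = √((12.0000−6.0000)² + (5.0000−3.5000)²) = 6.1847

(6.1847, 6.9462, 6.1847)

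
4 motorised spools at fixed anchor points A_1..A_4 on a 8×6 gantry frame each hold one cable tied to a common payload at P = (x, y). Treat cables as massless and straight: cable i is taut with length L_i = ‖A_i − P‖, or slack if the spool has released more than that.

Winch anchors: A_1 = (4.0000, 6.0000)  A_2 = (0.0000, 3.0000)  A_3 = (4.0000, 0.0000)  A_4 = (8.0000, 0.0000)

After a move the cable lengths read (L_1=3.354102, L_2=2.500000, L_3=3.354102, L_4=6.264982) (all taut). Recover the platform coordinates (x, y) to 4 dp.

each cable: (A_i−P)·(A_i−P) = L_i²; let c_i = ‖A_i‖²−L_i²
c_1 = 16.0000+36.0000−11.2500 = 40.7500
row 1: 8.0000x + 6.0000y = 38.0000  (c_2=2.7500)
row 2: 0.0000x + 12.0000y = 36.0000  (c_3=4.7500)
row 3: -8.0000x + 12.0000y = 16.0000  (c_4=24.7500)
Cramer on rows 1–2 → x = 2.5000, y = 3.0000
check cable 4: ‖A_4−P‖² = 39.2500 ≈ L_4² = 39.2500 ✓

(2.5000, 3.0000)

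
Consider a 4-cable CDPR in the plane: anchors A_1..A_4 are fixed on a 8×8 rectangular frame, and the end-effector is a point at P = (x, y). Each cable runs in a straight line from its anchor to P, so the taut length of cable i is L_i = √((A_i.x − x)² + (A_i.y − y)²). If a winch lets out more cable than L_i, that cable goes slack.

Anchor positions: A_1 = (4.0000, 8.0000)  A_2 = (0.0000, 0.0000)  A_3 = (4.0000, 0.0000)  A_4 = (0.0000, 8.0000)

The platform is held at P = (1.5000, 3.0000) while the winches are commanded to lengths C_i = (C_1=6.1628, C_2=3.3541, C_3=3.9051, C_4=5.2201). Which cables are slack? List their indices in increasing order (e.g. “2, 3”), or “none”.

cable 1: √((2.5000)²+(5.0000)²)=5.5902, C_1=6.1628: slack
cable 2: √((-1.5000)²+(-3.0000)²)=3.3541, C_2=3.3541: taut
cable 3: √((2.5000)²+(-3.0000)²)=3.9051, C_3=3.9051: taut
cable 4: √((-1.5000)²+(5.0000)²)=5.2202, C_4=5.2201: taut

1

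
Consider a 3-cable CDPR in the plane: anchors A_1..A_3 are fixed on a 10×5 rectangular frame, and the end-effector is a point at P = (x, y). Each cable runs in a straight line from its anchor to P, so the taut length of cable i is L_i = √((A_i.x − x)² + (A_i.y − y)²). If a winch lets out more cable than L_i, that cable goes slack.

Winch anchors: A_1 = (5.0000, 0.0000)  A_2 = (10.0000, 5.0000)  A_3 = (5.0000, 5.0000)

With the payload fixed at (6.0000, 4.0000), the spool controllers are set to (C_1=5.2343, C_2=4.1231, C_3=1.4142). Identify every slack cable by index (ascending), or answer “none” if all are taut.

i=1: geometric 4.1231 vs commanded 5.2343 ⇒ slack
i=2: geometric 4.1231 vs commanded 4.1231 ⇒ taut
i=3: geometric 1.4142 vs commanded 1.4142 ⇒ taut

1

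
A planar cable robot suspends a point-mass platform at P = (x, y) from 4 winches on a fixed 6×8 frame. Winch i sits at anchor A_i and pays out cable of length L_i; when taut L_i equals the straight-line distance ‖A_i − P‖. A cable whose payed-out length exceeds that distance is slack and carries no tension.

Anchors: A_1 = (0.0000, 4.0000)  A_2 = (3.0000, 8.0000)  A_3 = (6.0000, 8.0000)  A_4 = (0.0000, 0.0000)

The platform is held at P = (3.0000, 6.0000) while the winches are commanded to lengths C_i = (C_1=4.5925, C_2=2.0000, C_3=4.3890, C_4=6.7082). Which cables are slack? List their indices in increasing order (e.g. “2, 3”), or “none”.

cable 1: L_1 = ‖A_1−P‖ = 3.6056;  C_1 = 4.5925 → slack
cable 2: L_2 = ‖A_2−P‖ = 2.0000;  C_2 = 2.0000 → taut
cable 3: L_3 = ‖A_3−P‖ = 3.6056;  C_3 = 4.3890 → slack
cable 4: L_4 = ‖A_4−P‖ = 6.7082;  C_4 = 6.7082 → taut

1, 3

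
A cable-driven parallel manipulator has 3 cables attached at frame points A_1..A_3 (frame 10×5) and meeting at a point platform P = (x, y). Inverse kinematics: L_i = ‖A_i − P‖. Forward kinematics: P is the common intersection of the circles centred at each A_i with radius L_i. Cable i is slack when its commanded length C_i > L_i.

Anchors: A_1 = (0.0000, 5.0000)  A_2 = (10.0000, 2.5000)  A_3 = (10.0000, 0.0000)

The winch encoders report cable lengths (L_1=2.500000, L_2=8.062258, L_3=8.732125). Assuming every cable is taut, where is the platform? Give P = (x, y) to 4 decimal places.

(2.0000, 3.5000)

circle eqns → linear via eq_j − eq_1; set k_j = A_j·A_j − L_j²
k_1 = 0.0000+25.0000−6.2500 = 18.7500
-20.0000·x + 5.0000·y = k_1−k_2 = -22.5000
-20.0000·x + 10.0000·y = k_1−k_3 = -5.0000
solve first two rows → x=2.0000, y=3.5000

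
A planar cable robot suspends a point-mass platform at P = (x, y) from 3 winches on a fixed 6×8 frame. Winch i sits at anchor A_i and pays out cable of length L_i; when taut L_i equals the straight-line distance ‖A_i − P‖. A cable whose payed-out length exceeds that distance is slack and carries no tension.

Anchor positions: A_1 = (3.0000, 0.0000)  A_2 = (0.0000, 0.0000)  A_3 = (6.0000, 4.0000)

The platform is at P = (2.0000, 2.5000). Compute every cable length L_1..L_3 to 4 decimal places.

(2.6926, 3.2016, 4.2720)

cable 1: Δx=1.0000, Δy=-2.5000; L_1 = √(Δx²+Δy²) = 2.6926
cable 2: Δx=-2.0000, Δy=-2.5000; L_2 = √(Δx²+Δy²) = 3.2016
cable 3: Δx=4.0000, Δy=1.5000; L_3 = √(Δx²+Δy²) = 4.2720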